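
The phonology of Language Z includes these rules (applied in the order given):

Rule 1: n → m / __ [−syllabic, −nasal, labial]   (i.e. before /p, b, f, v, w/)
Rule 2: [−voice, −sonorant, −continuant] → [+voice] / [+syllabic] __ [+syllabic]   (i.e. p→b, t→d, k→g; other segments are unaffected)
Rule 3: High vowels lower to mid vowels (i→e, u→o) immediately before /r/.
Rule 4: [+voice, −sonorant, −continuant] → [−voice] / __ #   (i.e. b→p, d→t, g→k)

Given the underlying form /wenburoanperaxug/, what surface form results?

wemboroamperaxuk

Rule 1 (nasal place assimilation): /n/ precedes the labial consonant /b/, so it assimilates in place to [m]. /n/ precedes the labial consonant /p/, so it assimilates in place to [m]. /wenburoanperaxug/ → wemburoamperaxug.
Rule 2 (intervocalic voicing): no segment meets the environment; /wemburoamperaxug/ is unchanged.
Rule 3 (pre-rhotic lowering): /u/ is a high vowel immediately before /r/, so it lowers to [o]. /wemburoamperaxug/ → wemboroamperaxug.
Rule 4 (final devoicing): /g/ is a voiced stop in word-final position, so it devoices to [k]. /wemboroamperaxug/ → wemboroamperaxuk.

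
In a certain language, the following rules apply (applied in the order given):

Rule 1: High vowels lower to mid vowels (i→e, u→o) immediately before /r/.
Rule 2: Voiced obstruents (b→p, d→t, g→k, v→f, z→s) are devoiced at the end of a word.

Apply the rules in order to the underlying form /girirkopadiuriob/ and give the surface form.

Rule 1 (pre-rhotic lowering): /i/ is a high vowel immediately before /r/, so it lowers to [e]. /i/ is a high vowel immediately before /r/, so it lowers to [e]. /u/ is a high vowel immediately before /r/, so it lowers to [o]. /girirkopadiuriob/ → gererkopadioriob.
Rule 2 (final devoicing): /b/ is a voiced obstruent in word-final position, so it devoices to [p]. /gererkopadioriob/ → gererkopadioriop.

gererkopadioriop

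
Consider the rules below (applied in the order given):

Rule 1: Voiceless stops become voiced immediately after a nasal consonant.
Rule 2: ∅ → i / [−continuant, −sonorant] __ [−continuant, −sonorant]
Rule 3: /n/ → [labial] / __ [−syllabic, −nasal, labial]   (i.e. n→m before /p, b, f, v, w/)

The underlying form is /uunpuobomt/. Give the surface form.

uumbuobomd

Rule 1 (post-nasal voicing): /p/ is a voiceless stop immediately after the nasal /n/, so it voices to [b]. /t/ is a voiceless stop immediately after the nasal /m/, so it voices to [d]. /uunpuobomt/ → uunbuobomd.
Rule 2 (stop-cluster i-epenthesis): no segment meets the environment; /uunbuobomd/ is unchanged.
Rule 3 (nasal place assimilation): /n/ precedes the labial consonant /b/, so it assimilates in place to [m]. /uunbuobomd/ → uumbuobomd.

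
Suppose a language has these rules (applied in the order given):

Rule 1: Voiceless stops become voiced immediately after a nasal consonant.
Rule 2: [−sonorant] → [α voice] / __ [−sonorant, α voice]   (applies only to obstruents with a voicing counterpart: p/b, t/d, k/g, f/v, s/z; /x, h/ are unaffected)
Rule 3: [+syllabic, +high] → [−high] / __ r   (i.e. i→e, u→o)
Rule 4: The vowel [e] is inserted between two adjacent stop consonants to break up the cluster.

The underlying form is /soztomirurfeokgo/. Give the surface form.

sostomerorfeogego

Rule 1 (post-nasal voicing): no segment meets the environment; /soztomirurfeokgo/ is unchanged.
Rule 2 (regressive voicing assimilation): /z/ precedes the voiceless obstruent /t/, so it devoices to [s] by assimilation. /k/ precedes the voiced obstruent /g/, so it voices to [g] by assimilation. /soztomirurfeokgo/ → sostomirurfeoggo.
Rule 3 (pre-rhotic lowering): /i/ is a high vowel immediately before /r/, so it lowers to [e]. /u/ is a high vowel immediately before /r/, so it lowers to [o]. /sostomirurfeoggo/ → sostomerorfeoggo.
Rule 4 (stop-cluster e-epenthesis): /g/ and /g/ form a stop–stop cluster, so [e] is inserted between them. /sostomerorfeoggo/ → sostomerorfeogego.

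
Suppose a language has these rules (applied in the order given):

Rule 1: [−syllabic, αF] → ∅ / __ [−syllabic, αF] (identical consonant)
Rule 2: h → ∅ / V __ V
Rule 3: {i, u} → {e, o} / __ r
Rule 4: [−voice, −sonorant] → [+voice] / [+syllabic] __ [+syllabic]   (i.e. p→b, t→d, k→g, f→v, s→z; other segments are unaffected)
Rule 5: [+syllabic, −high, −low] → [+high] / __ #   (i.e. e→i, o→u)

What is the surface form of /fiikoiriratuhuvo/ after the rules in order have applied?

fiigoereraduuvu

Rule 1 (degemination): no segment meets the environment; /fiikoiriratuhuvo/ is unchanged.
Rule 2 (intervocalic h-deletion): /h/ occurs between vowels /u/ and /u/, so it deletes. /fiikoiriratuhuvo/ → fiikoiriratuuvo.
Rule 3 (pre-rhotic lowering): /i/ is a high vowel immediately before /r/, so it lowers to [e]. /i/ is a high vowel immediately before /r/, so it lowers to [e]. /fiikoiriratuuvo/ → fiikoereratuuvo.
Rule 4 (intervocalic voicing): /k/ is a voiceless obstruent between vowels /i/ and /o/, so it voices to [g]. /t/ is a voiceless obstruent between vowels /a/ and /u/, so it voices to [d]. /fiikoereratuuvo/ → fiigoereraduuvo.
Rule 5 (final vowel raising): /o/ is a mid vowel in word-final position, so it raises to [u]. /fiigoereraduuvo/ → fiigoereraduuvu.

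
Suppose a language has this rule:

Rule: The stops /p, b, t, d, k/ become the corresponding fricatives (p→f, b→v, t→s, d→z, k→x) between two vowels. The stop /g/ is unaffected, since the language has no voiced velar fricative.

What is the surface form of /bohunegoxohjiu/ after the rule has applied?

No segment of /bohunegoxohjiu/ meets the structural description of the rule, so the form surfaces unchanged.

bohunegoxohjiu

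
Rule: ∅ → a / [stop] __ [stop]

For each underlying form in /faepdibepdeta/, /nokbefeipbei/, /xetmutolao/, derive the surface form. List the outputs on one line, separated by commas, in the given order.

/faepdibepdeta/: /p/ and /d/ form a stop–stop cluster, so [a] is inserted between them. /p/ and /d/ form a stop–stop cluster, so [a] is inserted between them. → [faepadibepadeta].
/nokbefeipbei/: /k/ and /b/ form a stop–stop cluster, so [a] is inserted between them. /p/ and /b/ form a stop–stop cluster, so [a] is inserted between them. → [nokabefeipabei].
/xetmutolao/: the rule's environment is not met; surfaces unchanged as [xetmutolao].

faepadibepadeta, nokabefeipabei, xetmutolao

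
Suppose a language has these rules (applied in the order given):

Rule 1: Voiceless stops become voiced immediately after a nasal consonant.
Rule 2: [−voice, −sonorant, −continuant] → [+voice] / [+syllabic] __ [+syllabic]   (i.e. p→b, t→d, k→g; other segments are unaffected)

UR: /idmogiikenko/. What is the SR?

Rule 1 (post-nasal voicing): /k/ is a voiceless stop immediately after the nasal /n/, so it voices to [g]. /idmogiikenko/ → idmogiikengo.
Rule 2 (intervocalic voicing): /k/ is a voiceless stop between vowels /i/ and /e/, so it voices to [g]. /idmogiikengo/ → idmogiigengo.

idmogiigengo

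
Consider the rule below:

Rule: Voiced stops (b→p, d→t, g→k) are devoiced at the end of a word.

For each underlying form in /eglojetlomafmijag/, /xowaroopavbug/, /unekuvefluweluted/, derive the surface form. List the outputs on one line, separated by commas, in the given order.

eglojetlomafmijak, xowaroopavbuk, unekuvefluwelutet

/eglojetlomafmijag/: /g/ is a voiced stop in word-final position, so it devoices to [k]. → [eglojetlomafmijak].
/xowaroopavbug/: /g/ is a voiced stop in word-final position, so it devoices to [k]. → [xowaroopavbuk].
/unekuvefluweluted/: /d/ is a voiced stop in word-final position, so it devoices to [t]. → [unekuvefluwelutet].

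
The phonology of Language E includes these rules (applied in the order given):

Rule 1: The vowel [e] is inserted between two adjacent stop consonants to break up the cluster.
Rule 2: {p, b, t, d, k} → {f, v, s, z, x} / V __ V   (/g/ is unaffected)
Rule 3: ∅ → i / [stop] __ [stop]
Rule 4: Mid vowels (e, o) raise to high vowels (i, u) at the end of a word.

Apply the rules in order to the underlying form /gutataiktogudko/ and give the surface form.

Rule 1 (stop-cluster e-epenthesis): /k/ and /t/ form a stop–stop cluster, so [e] is inserted between them. /d/ and /k/ form a stop–stop cluster, so [e] is inserted between them. /gutataiktogudko/ → gutataiketogudeko.
Rule 2 (intervocalic spirantization): /t/ is a stop between vowels /u/ and /a/, so it spirantizes to the fricative [s]. /t/ is a stop between vowels /a/ and /a/, so it spirantizes to the fricative [s]. /k/ is a stop between vowels /i/ and /e/, so it spirantizes to the fricative [x]. /t/ is a stop between vowels /e/ and /o/, so it spirantizes to the fricative [s]. /d/ is a stop between vowels /u/ and /e/, so it spirantizes to the fricative [z]. /k/ is a stop between vowels /e/ and /o/, so it spirantizes to the fricative [x]. /gutataiketogudeko/ → gusasaixesoguzexo.
Rule 3 (stop-cluster i-epenthesis): no segment meets the environment; /gusasaixesoguzexo/ is unchanged.
Rule 4 (final vowel raising): /o/ is a mid vowel in word-final position, so it raises to [u]. /gusasaixesoguzexo/ → gusasaixesoguzexu.

gusasaixesoguzexu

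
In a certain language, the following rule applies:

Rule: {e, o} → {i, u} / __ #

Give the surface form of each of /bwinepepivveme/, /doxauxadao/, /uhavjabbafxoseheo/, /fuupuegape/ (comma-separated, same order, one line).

/bwinepepivveme/: /e/ is a mid vowel in word-final position, so it raises to [i]. → [bwinepepivvemi].
/doxauxadao/: /o/ is a mid vowel in word-final position, so it raises to [u]. → [doxauxadau].
/uhavjabbafxoseheo/: /o/ is a mid vowel in word-final position, so it raises to [u]. → [uhavjabbafxoseheu].
/fuupuegape/: /e/ is a mid vowel in word-final position, so it raises to [i]. → [fuupuegapi].

bwinepepivvemi, doxauxadau, uhavjabbafxoseheu, fuupuegapi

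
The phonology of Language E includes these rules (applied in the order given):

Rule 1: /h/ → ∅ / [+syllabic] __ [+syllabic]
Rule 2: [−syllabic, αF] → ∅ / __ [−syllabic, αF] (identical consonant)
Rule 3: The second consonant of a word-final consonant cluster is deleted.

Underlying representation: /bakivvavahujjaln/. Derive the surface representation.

bakivavaujal

Rule 1 (intervocalic h-deletion): /h/ occurs between vowels /a/ and /u/, so it deletes. /bakivvavahujjaln/ → bakivvavaujjaln.
Rule 2 (degemination): /vv/ is a geminate; the first /v/ deletes. /jj/ is a geminate; the first /j/ deletes. /bakivvavaujjaln/ → bakivavaujaln.
Rule 3 (final cluster simplification): /n/ is the second consonant of a word-final cluster /ln/, so it deletes. /bakivavaujaln/ → bakivavaujal.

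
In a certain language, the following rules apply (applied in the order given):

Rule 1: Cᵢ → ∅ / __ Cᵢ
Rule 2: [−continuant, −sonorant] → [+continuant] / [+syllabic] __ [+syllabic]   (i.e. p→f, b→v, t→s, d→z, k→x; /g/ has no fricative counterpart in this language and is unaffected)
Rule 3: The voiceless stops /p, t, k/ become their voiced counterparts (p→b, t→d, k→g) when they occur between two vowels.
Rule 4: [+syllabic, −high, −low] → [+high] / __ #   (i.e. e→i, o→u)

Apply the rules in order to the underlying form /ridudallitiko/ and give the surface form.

Rule 1 (degemination): /ll/ is a geminate; the first /l/ deletes. /ridudallitiko/ → ridudalitiko.
Rule 2 (intervocalic spirantization): /d/ is a stop between vowels /i/ and /u/, so it spirantizes to the fricative [z]. /d/ is a stop between vowels /u/ and /a/, so it spirantizes to the fricative [z]. /t/ is a stop between vowels /i/ and /i/, so it spirantizes to the fricative [s]. /k/ is a stop between vowels /i/ and /o/, so it spirantizes to the fricative [x]. /ridudalitiko/ → rizuzalisixo.
Rule 3 (intervocalic voicing): no segment meets the environment; /rizuzalisixo/ is unchanged.
Rule 4 (final vowel raising): /o/ is a mid vowel in word-final position, so it raises to [u]. /rizuzalisixo/ → rizuzalisixu.

rizuzalisixu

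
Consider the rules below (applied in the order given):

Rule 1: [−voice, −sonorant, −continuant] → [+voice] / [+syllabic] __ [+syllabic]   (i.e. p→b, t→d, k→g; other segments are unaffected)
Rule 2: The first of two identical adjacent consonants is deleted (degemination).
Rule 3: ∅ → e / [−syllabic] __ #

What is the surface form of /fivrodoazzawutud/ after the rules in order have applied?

fivrodoazawudude

Rule 1 (intervocalic voicing): /t/ is a voiceless stop between vowels /u/ and /u/, so it voices to [d]. /fivrodoazzawutud/ → fivrodoazzawudud.
Rule 2 (degemination): /zz/ is a geminate; the first /z/ deletes. /fivrodoazzawudud/ → fivrodoazawudud.
Rule 3 (final e-epenthesis): the form ends in the consonant /d/, so [e] is inserted word-finally. /fivrodoazawudud/ → fivrodoazawudude.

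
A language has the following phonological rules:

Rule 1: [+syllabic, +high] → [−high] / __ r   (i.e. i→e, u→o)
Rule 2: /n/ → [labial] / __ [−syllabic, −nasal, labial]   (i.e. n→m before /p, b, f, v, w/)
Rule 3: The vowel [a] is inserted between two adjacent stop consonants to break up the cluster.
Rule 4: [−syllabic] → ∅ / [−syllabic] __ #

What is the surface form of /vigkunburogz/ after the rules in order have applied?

vigakumborog

Rule 1 (pre-rhotic lowering): /u/ is a high vowel immediately before /r/, so it lowers to [o]. /vigkunburogz/ → vigkunborogz.
Rule 2 (nasal place assimilation): /n/ precedes the labial consonant /b/, so it assimilates in place to [m]. /vigkunborogz/ → vigkumborogz.
Rule 3 (stop-cluster a-epenthesis): /g/ and /k/ form a stop–stop cluster, so [a] is inserted between them. /vigkumborogz/ → vigakumborogz.
Rule 4 (final cluster simplification): /z/ is the second consonant of a word-final cluster /gz/, so it deletes. /vigakumborogz/ → vigakumborog.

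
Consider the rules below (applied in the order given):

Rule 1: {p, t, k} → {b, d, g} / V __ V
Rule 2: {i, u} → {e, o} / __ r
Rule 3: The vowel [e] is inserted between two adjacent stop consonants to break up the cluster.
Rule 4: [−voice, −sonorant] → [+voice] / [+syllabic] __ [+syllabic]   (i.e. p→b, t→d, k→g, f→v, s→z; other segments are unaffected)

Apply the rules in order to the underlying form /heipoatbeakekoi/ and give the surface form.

Rule 1 (intervocalic voicing): /p/ is a voiceless stop between vowels /i/ and /o/, so it voices to [b]. /k/ is a voiceless stop between vowels /a/ and /e/, so it voices to [g]. /k/ is a voiceless stop between vowels /e/ and /o/, so it voices to [g]. /heipoatbeakekoi/ → heiboatbeagegoi.
Rule 2 (pre-rhotic lowering): no segment meets the environment; /heiboatbeagegoi/ is unchanged.
Rule 3 (stop-cluster e-epenthesis): /t/ and /b/ form a stop–stop cluster, so [e] is inserted between them. /heiboatbeagegoi/ → heiboatebeagegoi.
Rule 4 (intervocalic voicing): /t/ is a voiceless obstruent between vowels /a/ and /e/, so it voices to [d]. /heiboatebeagegoi/ → heiboadebeagegoi.

heiboadebeagegoi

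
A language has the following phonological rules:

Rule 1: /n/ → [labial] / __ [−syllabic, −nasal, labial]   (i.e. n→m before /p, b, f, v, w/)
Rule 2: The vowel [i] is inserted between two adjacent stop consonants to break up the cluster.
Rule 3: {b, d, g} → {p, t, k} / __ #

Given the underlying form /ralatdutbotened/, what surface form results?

Rule 1 (nasal place assimilation): no segment meets the environment; /ralatdutbotened/ is unchanged.
Rule 2 (stop-cluster i-epenthesis): /t/ and /d/ form a stop–stop cluster, so [i] is inserted between them. /t/ and /b/ form a stop–stop cluster, so [i] is inserted between them. /ralatdutbotened/ → ralatidutibotened.
Rule 3 (final devoicing): /d/ is a voiced stop in word-final position, so it devoices to [t]. /ralatidutibotened/ → ralatidutibotenet.

ralatidutibotenet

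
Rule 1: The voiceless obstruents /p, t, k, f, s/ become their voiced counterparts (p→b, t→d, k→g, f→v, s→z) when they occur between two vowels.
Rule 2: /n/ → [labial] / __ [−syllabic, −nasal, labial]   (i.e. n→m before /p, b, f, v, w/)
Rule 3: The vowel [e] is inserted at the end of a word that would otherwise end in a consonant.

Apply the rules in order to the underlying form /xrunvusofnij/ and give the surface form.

Rule 1 (intervocalic voicing): /s/ is a voiceless obstruent between vowels /u/ and /o/, so it voices to [z]. /xrunvusofnij/ → xrunvuzofnij.
Rule 2 (nasal place assimilation): /n/ precedes the labial consonant /v/, so it assimilates in place to [m]. /xrunvuzofnij/ → xrumvuzofnij.
Rule 3 (final e-epenthesis): the form ends in the consonant /j/, so [e] is inserted word-finally. /xrumvuzofnij/ → xrumvuzofnije.

xrumvuzofnije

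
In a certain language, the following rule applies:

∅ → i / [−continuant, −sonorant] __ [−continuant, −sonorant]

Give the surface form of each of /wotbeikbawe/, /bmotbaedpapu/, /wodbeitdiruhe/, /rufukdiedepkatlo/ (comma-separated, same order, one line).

wotibeikibawe, bmotibaedipapu, wodibeitidiruhe, rufukidiedepikatlo

/wotbeikbawe/: /t/ and /b/ form a stop–stop cluster, so [i] is inserted between them. /k/ and /b/ form a stop–stop cluster, so [i] is inserted between them. → [wotibeikibawe].
/bmotbaedpapu/: /t/ and /b/ form a stop–stop cluster, so [i] is inserted between them. /d/ and /p/ form a stop–stop cluster, so [i] is inserted between them. → [bmotibaedipapu].
/wodbeitdiruhe/: /d/ and /b/ form a stop–stop cluster, so [i] is inserted between them. /t/ and /d/ form a stop–stop cluster, so [i] is inserted between them. → [wodibeitidiruhe].
/rufukdiedepkatlo/: /k/ and /d/ form a stop–stop cluster, so [i] is inserted between them. /p/ and /k/ form a stop–stop cluster, so [i] is inserted between them. → [rufukidiedepikatlo].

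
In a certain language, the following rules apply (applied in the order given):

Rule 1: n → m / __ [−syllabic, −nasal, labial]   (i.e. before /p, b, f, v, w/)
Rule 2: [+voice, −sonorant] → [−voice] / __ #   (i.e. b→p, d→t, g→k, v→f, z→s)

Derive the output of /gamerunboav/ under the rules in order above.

gamerumboaf

Rule 1 (nasal place assimilation): /n/ precedes the labial consonant /b/, so it assimilates in place to [m]. /gamerunboav/ → gamerumboav.
Rule 2 (final devoicing): /v/ is a voiced obstruent in word-final position, so it devoices to [f]. /gamerumboav/ → gamerumboaf.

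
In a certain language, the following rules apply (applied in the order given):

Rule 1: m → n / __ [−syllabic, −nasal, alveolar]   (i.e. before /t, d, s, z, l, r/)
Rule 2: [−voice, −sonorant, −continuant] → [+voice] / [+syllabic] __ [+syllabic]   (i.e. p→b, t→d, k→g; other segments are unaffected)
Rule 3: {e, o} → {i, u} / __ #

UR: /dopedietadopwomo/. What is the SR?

Rule 1 (nasal place assimilation): no segment meets the environment; /dopedietadopwomo/ is unchanged.
Rule 2 (intervocalic voicing): /p/ is a voiceless stop between vowels /o/ and /e/, so it voices to [b]. /t/ is a voiceless stop between vowels /e/ and /a/, so it voices to [d]. /dopedietadopwomo/ → dobediedadopwomo.
Rule 3 (final vowel raising): /o/ is a mid vowel in word-final position, so it raises to [u]. /dobediedadopwomo/ → dobediedadopwomu.

dobediedadopwomu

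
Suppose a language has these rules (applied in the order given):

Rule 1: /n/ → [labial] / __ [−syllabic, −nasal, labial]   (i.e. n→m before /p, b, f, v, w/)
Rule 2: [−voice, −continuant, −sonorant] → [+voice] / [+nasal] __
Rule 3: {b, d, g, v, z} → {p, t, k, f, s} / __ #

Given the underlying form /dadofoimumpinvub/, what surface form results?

Rule 1 (nasal place assimilation): /n/ precedes the labial consonant /v/, so it assimilates in place to [m]. /dadofoimumpinvub/ → dadofoimumpimvub.
Rule 2 (post-nasal voicing): /p/ is a voiceless stop immediately after the nasal /m/, so it voices to [b]. /dadofoimumpimvub/ → dadofoimumbimvub.
Rule 3 (final devoicing): /b/ is a voiced obstruent in word-final position, so it devoices to [p]. /dadofoimumbimvub/ → dadofoimumbimvup.

dadofoimumbimvup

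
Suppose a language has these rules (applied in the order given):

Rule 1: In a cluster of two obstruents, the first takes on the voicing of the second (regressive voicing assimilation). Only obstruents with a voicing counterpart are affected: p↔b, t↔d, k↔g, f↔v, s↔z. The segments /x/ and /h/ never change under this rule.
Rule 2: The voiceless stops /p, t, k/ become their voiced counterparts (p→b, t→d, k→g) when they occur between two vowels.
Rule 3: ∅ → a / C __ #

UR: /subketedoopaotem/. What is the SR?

supkededoobaodema

Rule 1 (regressive voicing assimilation): /b/ precedes the voiceless obstruent /k/, so it devoices to [p] by assimilation. /subketedoopaotem/ → supketedoopaotem.
Rule 2 (intervocalic voicing): /t/ is a voiceless stop between vowels /e/ and /e/, so it voices to [d]. /p/ is a voiceless stop between vowels /o/ and /a/, so it voices to [b]. /t/ is a voiceless stop between vowels /o/ and /e/, so it voices to [d]. /supketedoopaotem/ → supkededoobaodem.
Rule 3 (final a-epenthesis): the form ends in the consonant /m/, so [a] is inserted word-finally. /supkededoobaodem/ → supkededoobaodema.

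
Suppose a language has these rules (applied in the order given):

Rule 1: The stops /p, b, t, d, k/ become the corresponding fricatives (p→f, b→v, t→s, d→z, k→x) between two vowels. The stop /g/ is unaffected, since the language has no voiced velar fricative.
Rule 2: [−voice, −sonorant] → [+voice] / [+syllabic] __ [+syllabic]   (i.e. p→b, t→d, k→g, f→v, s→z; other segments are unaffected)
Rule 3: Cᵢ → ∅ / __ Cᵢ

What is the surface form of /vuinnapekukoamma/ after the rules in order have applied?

vuinavexuxoama

Rule 1 (intervocalic spirantization): /p/ is a stop between vowels /a/ and /e/, so it spirantizes to the fricative [f]. /k/ is a stop between vowels /e/ and /u/, so it spirantizes to the fricative [x]. /k/ is a stop between vowels /u/ and /o/, so it spirantizes to the fricative [x]. /vuinnapekukoamma/ → vuinnafexuxoamma.
Rule 2 (intervocalic voicing): /f/ is a voiceless obstruent between vowels /a/ and /e/, so it voices to [v]. /vuinnafexuxoamma/ → vuinnavexuxoamma.
Rule 3 (degemination): /nn/ is a geminate; the first /n/ deletes. /mm/ is a geminate; the first /m/ deletes. /vuinnavexuxoamma/ → vuinavexuxoama.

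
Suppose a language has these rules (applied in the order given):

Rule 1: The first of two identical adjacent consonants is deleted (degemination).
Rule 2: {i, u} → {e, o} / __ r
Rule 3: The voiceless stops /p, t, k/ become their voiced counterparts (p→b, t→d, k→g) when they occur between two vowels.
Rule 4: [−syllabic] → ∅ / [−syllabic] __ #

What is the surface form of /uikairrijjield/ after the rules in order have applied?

uigaerijiel

Rule 1 (degemination): /rr/ is a geminate; the first /r/ deletes. /jj/ is a geminate; the first /j/ deletes. /uikairrijjield/ → uikairijield.
Rule 2 (pre-rhotic lowering): /i/ is a high vowel immediately before /r/, so it lowers to [e]. /uikairijield/ → uikaerijield.
Rule 3 (intervocalic voicing): /k/ is a voiceless stop between vowels /i/ and /a/, so it voices to [g]. /uikaerijield/ → uigaerijield.
Rule 4 (final cluster simplification): /d/ is the second consonant of a word-final cluster /ld/, so it deletes. /uigaerijield/ → uigaerijiel.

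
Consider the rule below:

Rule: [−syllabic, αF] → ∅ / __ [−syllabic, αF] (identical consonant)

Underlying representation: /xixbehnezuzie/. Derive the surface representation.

xixbehnezuzie

No segment of /xixbehnezuzie/ meets the structural description of the rule, so the form surfaces unchanged.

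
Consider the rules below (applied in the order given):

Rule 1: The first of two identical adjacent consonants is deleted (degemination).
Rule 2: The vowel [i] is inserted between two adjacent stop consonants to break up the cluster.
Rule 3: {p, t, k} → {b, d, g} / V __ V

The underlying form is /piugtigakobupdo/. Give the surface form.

Rule 1 (degemination): no segment meets the environment; /piugtigakobupdo/ is unchanged.
Rule 2 (stop-cluster i-epenthesis): /g/ and /t/ form a stop–stop cluster, so [i] is inserted between them. /p/ and /d/ form a stop–stop cluster, so [i] is inserted between them. /piugtigakobupdo/ → piugitigakobupido.
Rule 3 (intervocalic voicing): /t/ is a voiceless stop between vowels /i/ and /i/, so it voices to [d]. /k/ is a voiceless stop between vowels /a/ and /o/, so it voices to [g]. /p/ is a voiceless stop between vowels /u/ and /i/, so it voices to [b]. /piugitigakobupido/ → piugidigagobubido.

piugidigagobubido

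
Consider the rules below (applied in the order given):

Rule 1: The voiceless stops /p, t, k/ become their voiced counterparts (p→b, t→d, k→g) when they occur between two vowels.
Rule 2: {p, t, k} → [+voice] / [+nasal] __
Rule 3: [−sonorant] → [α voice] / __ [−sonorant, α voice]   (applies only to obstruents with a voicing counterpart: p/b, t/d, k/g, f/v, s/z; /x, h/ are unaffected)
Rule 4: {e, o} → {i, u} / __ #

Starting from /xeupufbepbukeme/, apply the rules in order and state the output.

Rule 1 (intervocalic voicing): /p/ is a voiceless stop between vowels /u/ and /u/, so it voices to [b]. /k/ is a voiceless stop between vowels /u/ and /e/, so it voices to [g]. /xeupufbepbukeme/ → xeubufbepbugeme.
Rule 2 (post-nasal voicing): no segment meets the environment; /xeubufbepbugeme/ is unchanged.
Rule 3 (regressive voicing assimilation): /f/ precedes the voiced obstruent /b/, so it voices to [v] by assimilation. /p/ precedes the voiced obstruent /b/, so it voices to [b] by assimilation. /xeubufbepbugeme/ → xeubuvbebbugeme.
Rule 4 (final vowel raising): /e/ is a mid vowel in word-final position, so it raises to [i]. /xeubuvbebbugeme/ → xeubuvbebbugemi.

xeubuvbebbugemi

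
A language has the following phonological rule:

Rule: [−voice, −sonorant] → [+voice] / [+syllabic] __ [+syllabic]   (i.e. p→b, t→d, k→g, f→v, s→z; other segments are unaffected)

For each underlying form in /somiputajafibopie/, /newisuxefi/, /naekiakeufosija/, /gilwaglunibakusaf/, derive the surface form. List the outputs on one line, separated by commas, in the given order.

/somiputajafibopie/: /p/ is a voiceless obstruent between vowels /i/ and /u/, so it voices to [b]. /t/ is a voiceless obstruent between vowels /u/ and /a/, so it voices to [d]. /f/ is a voiceless obstruent between vowels /a/ and /i/, so it voices to [v]. /p/ is a voiceless obstruent between vowels /o/ and /i/, so it voices to [b]. → [somibudajavibobie].
/newisuxefi/: /s/ is a voiceless obstruent between vowels /i/ and /u/, so it voices to [z]. /f/ is a voiceless obstruent between vowels /e/ and /i/, so it voices to [v]. → [newizuxevi].
/naekiakeufosija/: /k/ is a voiceless obstruent between vowels /e/ and /i/, so it voices to [g]. /k/ is a voiceless obstruent between vowels /a/ and /e/, so it voices to [g]. /f/ is a voiceless obstruent between vowels /u/ and /o/, so it voices to [v]. /s/ is a voiceless obstruent between vowels /o/ and /i/, so it voices to [z]. → [naegiageuvozija].
/gilwaglunibakusaf/: /k/ is a voiceless obstruent between vowels /a/ and /u/, so it voices to [g]. /s/ is a voiceless obstruent between vowels /u/ and /a/, so it voices to [z]. → [gilwaglunibaguzaf].

somibudajavibobie, newizuxevi, naegiageuvozija, gilwaglunibaguzaf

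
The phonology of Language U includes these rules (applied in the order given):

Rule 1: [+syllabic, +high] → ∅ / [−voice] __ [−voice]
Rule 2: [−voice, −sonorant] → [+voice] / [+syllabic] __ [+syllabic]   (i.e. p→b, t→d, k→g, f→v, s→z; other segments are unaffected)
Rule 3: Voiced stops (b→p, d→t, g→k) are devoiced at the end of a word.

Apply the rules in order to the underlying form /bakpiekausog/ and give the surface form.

bakpiegauzok

Rule 1 (high vowel syncope): no segment meets the environment; /bakpiekausog/ is unchanged.
Rule 2 (intervocalic voicing): /k/ is a voiceless obstruent between vowels /e/ and /a/, so it voices to [g]. /s/ is a voiceless obstruent between vowels /u/ and /o/, so it voices to [z]. /bakpiekausog/ → bakpiegauzog.
Rule 3 (final devoicing): /g/ is a voiced stop in word-final position, so it devoices to [k]. /bakpiegauzog/ → bakpiegauzok.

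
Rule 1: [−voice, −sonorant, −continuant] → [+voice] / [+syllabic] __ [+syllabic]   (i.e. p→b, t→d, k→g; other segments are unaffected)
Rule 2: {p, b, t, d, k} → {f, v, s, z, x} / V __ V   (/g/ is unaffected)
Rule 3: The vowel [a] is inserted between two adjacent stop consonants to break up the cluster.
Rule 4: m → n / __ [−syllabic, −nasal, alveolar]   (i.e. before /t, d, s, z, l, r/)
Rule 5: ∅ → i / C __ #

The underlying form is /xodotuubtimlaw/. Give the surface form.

Rule 1 (intervocalic voicing): /t/ is a voiceless stop between vowels /o/ and /u/, so it voices to [d]. /xodotuubtimlaw/ → xododuubtimlaw.
Rule 2 (intervocalic spirantization): /d/ is a stop between vowels /o/ and /o/, so it spirantizes to the fricative [z]. /d/ is a stop between vowels /o/ and /u/, so it spirantizes to the fricative [z]. /xododuubtimlaw/ → xozozuubtimlaw.
Rule 3 (stop-cluster a-epenthesis): /b/ and /t/ form a stop–stop cluster, so [a] is inserted between them. /xozozuubtimlaw/ → xozozuubatimlaw.
Rule 4 (nasal place assimilation): /m/ precedes the alveolar consonant /l/, so it assimilates in place to [n]. /xozozuubatimlaw/ → xozozuubatinlaw.
Rule 5 (final i-epenthesis): the form ends in the consonant /w/, so [i] is inserted word-finally. /xozozuubatinlaw/ → xozozuubatinlawi.

xozozuubatinlawi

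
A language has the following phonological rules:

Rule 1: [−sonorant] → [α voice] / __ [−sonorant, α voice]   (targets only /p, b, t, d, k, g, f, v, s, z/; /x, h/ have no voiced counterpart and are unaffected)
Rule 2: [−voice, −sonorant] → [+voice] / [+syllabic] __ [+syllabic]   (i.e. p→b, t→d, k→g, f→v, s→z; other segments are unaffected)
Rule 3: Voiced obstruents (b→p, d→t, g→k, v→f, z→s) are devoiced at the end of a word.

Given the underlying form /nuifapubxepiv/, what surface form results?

Rule 1 (regressive voicing assimilation): /b/ precedes the voiceless obstruent /x/, so it devoices to [p] by assimilation. /nuifapubxepiv/ → nuifapupxepiv.
Rule 2 (intervocalic voicing): /f/ is a voiceless obstruent between vowels /i/ and /a/, so it voices to [v]. /p/ is a voiceless obstruent between vowels /a/ and /u/, so it voices to [b]. /p/ is a voiceless obstruent between vowels /e/ and /i/, so it voices to [b]. /nuifapupxepiv/ → nuivabupxebiv.
Rule 3 (final devoicing): /v/ is a voiced obstruent in word-final position, so it devoices to [f]. /nuivabupxebiv/ → nuivabupxebif.

nuivabupxebif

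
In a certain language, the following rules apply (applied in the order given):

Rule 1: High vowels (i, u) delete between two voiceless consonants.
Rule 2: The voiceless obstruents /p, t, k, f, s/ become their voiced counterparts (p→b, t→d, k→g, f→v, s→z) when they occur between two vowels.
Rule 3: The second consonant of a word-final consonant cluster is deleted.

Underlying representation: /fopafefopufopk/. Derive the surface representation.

Rule 1 (high vowel syncope): /u/ is a high vowel flanked by voiceless consonants /p/ and /f/, so it deletes. /fopafefopufopk/ → fopafefopfopk.
Rule 2 (intervocalic voicing): /p/ is a voiceless obstruent between vowels /o/ and /a/, so it voices to [b]. /f/ is a voiceless obstruent between vowels /a/ and /e/, so it voices to [v]. /f/ is a voiceless obstruent between vowels /e/ and /o/, so it voices to [v]. /fopafefopfopk/ → fobavevopfopk.
Rule 3 (final cluster simplification): /k/ is the second consonant of a word-final cluster /pk/, so it deletes. /fobavevopfopk/ → fobavevopfop.

fobavevopfop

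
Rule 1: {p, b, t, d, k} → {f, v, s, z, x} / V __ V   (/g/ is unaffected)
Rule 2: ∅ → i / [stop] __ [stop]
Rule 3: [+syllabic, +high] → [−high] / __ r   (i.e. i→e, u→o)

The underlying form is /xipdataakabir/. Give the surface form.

Rule 1 (intervocalic spirantization): /t/ is a stop between vowels /a/ and /a/, so it spirantizes to the fricative [s]. /k/ is a stop between vowels /a/ and /a/, so it spirantizes to the fricative [x]. /b/ is a stop between vowels /a/ and /i/, so it spirantizes to the fricative [v]. /xipdataakabir/ → xipdasaaxavir.
Rule 2 (stop-cluster i-epenthesis): /p/ and /d/ form a stop–stop cluster, so [i] is inserted between them. /xipdasaaxavir/ → xipidasaaxavir.
Rule 3 (pre-rhotic lowering): /i/ is a high vowel immediately before /r/, so it lowers to [e]. /xipidasaaxavir/ → xipidasaaxaver.

xipidasaaxaver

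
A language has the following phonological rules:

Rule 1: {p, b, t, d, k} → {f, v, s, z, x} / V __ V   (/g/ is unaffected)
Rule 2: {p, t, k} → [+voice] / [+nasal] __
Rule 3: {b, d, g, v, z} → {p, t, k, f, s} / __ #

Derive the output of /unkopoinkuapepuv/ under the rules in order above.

Rule 1 (intervocalic spirantization): /p/ is a stop between vowels /o/ and /o/, so it spirantizes to the fricative [f]. /p/ is a stop between vowels /a/ and /e/, so it spirantizes to the fricative [f]. /p/ is a stop between vowels /e/ and /u/, so it spirantizes to the fricative [f]. /unkopoinkuapepuv/ → unkofoinkuafefuv.
Rule 2 (post-nasal voicing): /k/ is a voiceless stop immediately after the nasal /n/, so it voices to [g]. /k/ is a voiceless stop immediately after the nasal /n/, so it voices to [g]. /unkofoinkuafefuv/ → ungofoinguafefuv.
Rule 3 (final devoicing): /v/ is a voiced obstruent in word-final position, so it devoices to [f]. /ungofoinguafefuv/ → ungofoinguafefuf.

ungofoinguafefuf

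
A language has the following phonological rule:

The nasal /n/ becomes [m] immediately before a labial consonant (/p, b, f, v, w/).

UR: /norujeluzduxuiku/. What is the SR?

No segment of /norujeluzduxuiku/ meets the structural description of the rule, so the form surfaces unchanged.

norujeluzduxuiku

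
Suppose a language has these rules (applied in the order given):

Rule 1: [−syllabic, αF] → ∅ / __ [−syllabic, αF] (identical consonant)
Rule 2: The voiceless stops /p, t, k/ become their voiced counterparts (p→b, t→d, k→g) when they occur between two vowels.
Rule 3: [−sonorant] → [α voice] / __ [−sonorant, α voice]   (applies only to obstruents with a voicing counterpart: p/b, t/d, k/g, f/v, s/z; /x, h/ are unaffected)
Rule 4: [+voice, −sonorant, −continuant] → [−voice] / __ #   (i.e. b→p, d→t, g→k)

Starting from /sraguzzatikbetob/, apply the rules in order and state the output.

Rule 1 (degemination): /zz/ is a geminate; the first /z/ deletes. /sraguzzatikbetob/ → sraguzatikbetob.
Rule 2 (intervocalic voicing): /t/ is a voiceless stop between vowels /a/ and /i/, so it voices to [d]. /t/ is a voiceless stop between vowels /e/ and /o/, so it voices to [d]. /sraguzatikbetob/ → sraguzadikbedob.
Rule 3 (regressive voicing assimilation): /k/ precedes the voiced obstruent /b/, so it voices to [g] by assimilation. /sraguzadikbedob/ → sraguzadigbedob.
Rule 4 (final devoicing): /b/ is a voiced stop in word-final position, so it devoices to [p]. /sraguzadigbedob/ → sraguzadigbedop.

sraguzadigbedop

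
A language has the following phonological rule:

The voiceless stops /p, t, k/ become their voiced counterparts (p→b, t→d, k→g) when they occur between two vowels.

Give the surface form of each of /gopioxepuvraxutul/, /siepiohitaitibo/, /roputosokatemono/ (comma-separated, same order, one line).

/gopioxepuvraxutul/: /p/ is a voiceless stop between vowels /o/ and /i/, so it voices to [b]. /p/ is a voiceless stop between vowels /e/ and /u/, so it voices to [b]. /t/ is a voiceless stop between vowels /u/ and /u/, so it voices to [d]. → [gobioxebuvraxudul].
/siepiohitaitibo/: /p/ is a voiceless stop between vowels /e/ and /i/, so it voices to [b]. /t/ is a voiceless stop between vowels /i/ and /a/, so it voices to [d]. /t/ is a voiceless stop between vowels /i/ and /i/, so it voices to [d]. → [siebiohidaidibo].
/roputosokatemono/: /p/ is a voiceless stop between vowels /o/ and /u/, so it voices to [b]. /t/ is a voiceless stop between vowels /u/ and /o/, so it voices to [d]. /k/ is a voiceless stop between vowels /o/ and /a/, so it voices to [g]. /t/ is a voiceless stop between vowels /a/ and /e/, so it voices to [d]. → [robudosogademono].

gobioxebuvraxudul, siebiohidaidibo, robudosogademono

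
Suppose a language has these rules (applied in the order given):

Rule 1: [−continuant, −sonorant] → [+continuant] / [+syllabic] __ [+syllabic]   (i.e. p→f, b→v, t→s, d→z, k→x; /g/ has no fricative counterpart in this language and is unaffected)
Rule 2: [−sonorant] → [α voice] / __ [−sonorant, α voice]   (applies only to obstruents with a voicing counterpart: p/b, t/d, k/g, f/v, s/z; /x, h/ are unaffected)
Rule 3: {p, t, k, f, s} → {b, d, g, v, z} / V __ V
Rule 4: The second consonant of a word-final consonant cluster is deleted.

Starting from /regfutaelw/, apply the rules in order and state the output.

Rule 1 (intervocalic spirantization): /t/ is a stop between vowels /u/ and /a/, so it spirantizes to the fricative [s]. /regfutaelw/ → regfusaelw.
Rule 2 (regressive voicing assimilation): /g/ precedes the voiceless obstruent /f/, so it devoices to [k] by assimilation. /regfusaelw/ → rekfusaelw.
Rule 3 (intervocalic voicing): /s/ is a voiceless obstruent between vowels /u/ and /a/, so it voices to [z]. /rekfusaelw/ → rekfuzaelw.
Rule 4 (final cluster simplification): /w/ is the second consonant of a word-final cluster /lw/, so it deletes. /rekfuzaelw/ → rekfuzael.

rekfuzael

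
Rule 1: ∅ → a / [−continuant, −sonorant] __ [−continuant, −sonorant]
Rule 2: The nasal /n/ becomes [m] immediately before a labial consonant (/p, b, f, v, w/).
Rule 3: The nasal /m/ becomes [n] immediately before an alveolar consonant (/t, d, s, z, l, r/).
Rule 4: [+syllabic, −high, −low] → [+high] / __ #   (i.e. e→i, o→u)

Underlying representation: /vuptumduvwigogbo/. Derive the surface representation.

vupatunduvwigogabu

Rule 1 (stop-cluster a-epenthesis): /p/ and /t/ form a stop–stop cluster, so [a] is inserted between them. /g/ and /b/ form a stop–stop cluster, so [a] is inserted between them. /vuptumduvwigogbo/ → vupatumduvwigogabo.
Rule 2 (nasal place assimilation): no segment meets the environment; /vupatumduvwigogabo/ is unchanged.
Rule 3 (nasal place assimilation): /m/ precedes the alveolar consonant /d/, so it assimilates in place to [n]. /vupatumduvwigogabo/ → vupatunduvwigogabo.
Rule 4 (final vowel raising): /o/ is a mid vowel in word-final position, so it raises to [u]. /vupatunduvwigogabo/ → vupatunduvwigogabu.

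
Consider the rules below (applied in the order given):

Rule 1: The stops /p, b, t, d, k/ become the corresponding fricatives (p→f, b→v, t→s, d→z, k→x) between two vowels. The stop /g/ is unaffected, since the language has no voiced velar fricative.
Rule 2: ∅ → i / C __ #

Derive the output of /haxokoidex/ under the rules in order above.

haxoxoizexi

Rule 1 (intervocalic spirantization): /k/ is a stop between vowels /o/ and /o/, so it spirantizes to the fricative [x]. /d/ is a stop between vowels /i/ and /e/, so it spirantizes to the fricative [z]. /haxokoidex/ → haxoxoizex.
Rule 2 (final i-epenthesis): the form ends in the consonant /x/, so [i] is inserted word-finally. /haxoxoizex/ → haxoxoizexi.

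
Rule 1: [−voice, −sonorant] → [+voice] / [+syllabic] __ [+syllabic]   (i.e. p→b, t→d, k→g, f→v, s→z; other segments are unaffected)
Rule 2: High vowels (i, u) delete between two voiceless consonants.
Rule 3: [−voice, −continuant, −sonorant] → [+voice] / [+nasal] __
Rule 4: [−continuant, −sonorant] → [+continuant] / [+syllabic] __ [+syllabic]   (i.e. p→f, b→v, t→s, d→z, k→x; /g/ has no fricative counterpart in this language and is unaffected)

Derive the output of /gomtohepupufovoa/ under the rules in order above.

gomdohevuvuvovoa

Rule 1 (intervocalic voicing): /p/ is a voiceless obstruent between vowels /e/ and /u/, so it voices to [b]. /p/ is a voiceless obstruent between vowels /u/ and /u/, so it voices to [b]. /f/ is a voiceless obstruent between vowels /u/ and /o/, so it voices to [v]. /gomtohepupufovoa/ → gomtohebubuvovoa.
Rule 2 (high vowel syncope): no segment meets the environment; /gomtohebubuvovoa/ is unchanged.
Rule 3 (post-nasal voicing): /t/ is a voiceless stop immediately after the nasal /m/, so it voices to [d]. /gomtohebubuvovoa/ → gomdohebubuvovoa.
Rule 4 (intervocalic spirantization): /b/ is a stop between vowels /e/ and /u/, so it spirantizes to the fricative [v]. /b/ is a stop between vowels /u/ and /u/, so it spirantizes to the fricative [v]. /gomdohebubuvovoa/ → gomdohevuvuvovoa.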